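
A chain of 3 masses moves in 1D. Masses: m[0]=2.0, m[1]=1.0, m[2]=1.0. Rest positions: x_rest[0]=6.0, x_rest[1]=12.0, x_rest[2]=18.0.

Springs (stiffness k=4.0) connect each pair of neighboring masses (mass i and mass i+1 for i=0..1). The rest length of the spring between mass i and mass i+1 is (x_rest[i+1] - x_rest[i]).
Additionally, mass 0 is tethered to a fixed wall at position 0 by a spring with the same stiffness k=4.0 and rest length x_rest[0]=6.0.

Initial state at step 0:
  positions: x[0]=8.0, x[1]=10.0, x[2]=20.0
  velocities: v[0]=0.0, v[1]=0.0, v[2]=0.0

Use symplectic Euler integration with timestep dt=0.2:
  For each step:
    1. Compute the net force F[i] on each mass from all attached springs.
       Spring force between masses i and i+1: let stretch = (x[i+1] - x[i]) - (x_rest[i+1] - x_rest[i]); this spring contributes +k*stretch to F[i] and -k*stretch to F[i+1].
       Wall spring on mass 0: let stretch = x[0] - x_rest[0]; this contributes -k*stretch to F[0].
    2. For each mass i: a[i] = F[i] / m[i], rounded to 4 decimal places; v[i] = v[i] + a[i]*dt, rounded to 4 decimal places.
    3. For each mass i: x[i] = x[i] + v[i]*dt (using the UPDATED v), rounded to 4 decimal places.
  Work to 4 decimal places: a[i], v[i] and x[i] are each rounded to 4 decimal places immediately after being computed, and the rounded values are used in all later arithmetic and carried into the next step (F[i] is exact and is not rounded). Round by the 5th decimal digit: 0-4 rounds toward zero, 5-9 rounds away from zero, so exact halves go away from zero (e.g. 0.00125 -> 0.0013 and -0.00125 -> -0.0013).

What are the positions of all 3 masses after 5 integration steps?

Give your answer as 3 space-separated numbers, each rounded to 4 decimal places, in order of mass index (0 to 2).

Step 0: x=[8.0000 10.0000 20.0000] v=[0.0000 0.0000 0.0000]
Step 1: x=[7.5200 11.2800 19.3600] v=[-2.4000 6.4000 -3.2000]
Step 2: x=[6.7392 13.2512 18.3872] v=[-3.9040 9.8560 -4.8640]
Step 3: x=[5.9402 15.0022 17.5526] v=[-3.9949 8.7552 -4.1728]
Step 4: x=[5.3910 15.7114 17.2700] v=[-2.7462 3.5459 -1.4131]
Step 5: x=[5.2361 15.0187 17.6980] v=[-0.7744 -3.4635 2.1400]

Answer: 5.2361 15.0187 17.6980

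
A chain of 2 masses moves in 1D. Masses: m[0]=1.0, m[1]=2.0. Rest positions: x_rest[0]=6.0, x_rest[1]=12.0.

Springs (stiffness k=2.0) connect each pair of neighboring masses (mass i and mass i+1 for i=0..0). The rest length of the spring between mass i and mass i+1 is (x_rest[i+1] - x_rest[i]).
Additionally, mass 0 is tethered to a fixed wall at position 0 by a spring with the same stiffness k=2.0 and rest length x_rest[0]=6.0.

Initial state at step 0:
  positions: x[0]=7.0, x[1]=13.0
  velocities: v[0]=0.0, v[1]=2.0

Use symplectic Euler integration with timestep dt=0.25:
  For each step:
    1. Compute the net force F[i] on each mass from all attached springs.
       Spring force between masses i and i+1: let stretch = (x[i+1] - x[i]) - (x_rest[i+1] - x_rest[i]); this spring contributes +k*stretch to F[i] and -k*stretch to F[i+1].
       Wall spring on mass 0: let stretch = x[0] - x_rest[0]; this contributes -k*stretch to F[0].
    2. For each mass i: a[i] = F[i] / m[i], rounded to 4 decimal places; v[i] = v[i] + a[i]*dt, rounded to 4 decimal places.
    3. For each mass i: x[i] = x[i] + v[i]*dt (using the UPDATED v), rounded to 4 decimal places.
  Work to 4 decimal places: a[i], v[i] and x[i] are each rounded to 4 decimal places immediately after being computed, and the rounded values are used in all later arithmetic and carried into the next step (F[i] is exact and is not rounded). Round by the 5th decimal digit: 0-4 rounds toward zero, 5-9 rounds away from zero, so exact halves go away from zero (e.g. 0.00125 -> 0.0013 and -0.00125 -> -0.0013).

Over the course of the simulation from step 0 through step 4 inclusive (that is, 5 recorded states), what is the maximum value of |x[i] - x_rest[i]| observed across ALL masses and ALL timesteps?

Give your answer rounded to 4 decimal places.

Step 0: x=[7.0000 13.0000] v=[0.0000 2.0000]
Step 1: x=[6.8750 13.5000] v=[-0.5000 2.0000]
Step 2: x=[6.7188 13.9610] v=[-0.6250 1.8438]
Step 3: x=[6.6280 14.3443] v=[-0.3633 1.5333]
Step 4: x=[6.6732 14.6204] v=[0.1809 1.1042]
Max displacement = 2.6204

Answer: 2.6204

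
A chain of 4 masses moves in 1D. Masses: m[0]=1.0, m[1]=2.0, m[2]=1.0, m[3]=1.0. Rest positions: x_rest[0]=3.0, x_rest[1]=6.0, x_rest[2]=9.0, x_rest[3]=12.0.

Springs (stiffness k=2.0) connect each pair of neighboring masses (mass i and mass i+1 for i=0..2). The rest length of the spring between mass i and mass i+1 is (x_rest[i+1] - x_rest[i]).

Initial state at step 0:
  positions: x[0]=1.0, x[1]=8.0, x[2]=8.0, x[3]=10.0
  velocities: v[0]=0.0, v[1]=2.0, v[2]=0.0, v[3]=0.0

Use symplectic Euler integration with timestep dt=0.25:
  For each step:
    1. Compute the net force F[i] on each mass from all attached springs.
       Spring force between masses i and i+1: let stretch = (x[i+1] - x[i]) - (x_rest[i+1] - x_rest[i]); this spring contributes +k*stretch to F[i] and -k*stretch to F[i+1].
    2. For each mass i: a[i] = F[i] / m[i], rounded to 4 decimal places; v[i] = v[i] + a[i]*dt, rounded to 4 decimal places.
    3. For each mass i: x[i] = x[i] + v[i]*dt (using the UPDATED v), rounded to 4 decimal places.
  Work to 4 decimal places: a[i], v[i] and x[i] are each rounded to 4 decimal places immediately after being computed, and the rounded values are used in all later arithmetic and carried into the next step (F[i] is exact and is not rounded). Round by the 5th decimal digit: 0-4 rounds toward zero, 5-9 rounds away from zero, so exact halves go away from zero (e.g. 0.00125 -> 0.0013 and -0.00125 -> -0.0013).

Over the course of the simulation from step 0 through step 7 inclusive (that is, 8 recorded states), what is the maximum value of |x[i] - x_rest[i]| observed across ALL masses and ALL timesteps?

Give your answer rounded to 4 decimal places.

Step 0: x=[1.0000 8.0000 8.0000 10.0000] v=[0.0000 2.0000 0.0000 0.0000]
Step 1: x=[1.5000 8.0625 8.2500 10.1250] v=[2.0000 0.2500 1.0000 0.5000]
Step 2: x=[2.4453 7.7266 8.7110 10.3906] v=[3.7813 -1.3438 1.8438 1.0625]
Step 3: x=[3.6758 7.1221 9.2589 10.8213] v=[4.9220 -2.4180 2.1914 1.7227]
Step 4: x=[4.9621 6.4358 9.7350 11.4317] v=[5.1452 -2.7454 1.9042 2.4415]
Step 5: x=[6.0576 5.8636 10.0108 12.2050] v=[4.3821 -2.2890 1.1030 3.0932]
Step 6: x=[6.7539 5.5627 10.0424 13.0790] v=[2.7851 -1.2037 0.1265 3.4961]
Step 7: x=[6.9263 5.6162 9.8936 13.9485] v=[0.6895 0.2140 -0.5951 3.4778]
Max displacement = 3.9263

Answer: 3.9263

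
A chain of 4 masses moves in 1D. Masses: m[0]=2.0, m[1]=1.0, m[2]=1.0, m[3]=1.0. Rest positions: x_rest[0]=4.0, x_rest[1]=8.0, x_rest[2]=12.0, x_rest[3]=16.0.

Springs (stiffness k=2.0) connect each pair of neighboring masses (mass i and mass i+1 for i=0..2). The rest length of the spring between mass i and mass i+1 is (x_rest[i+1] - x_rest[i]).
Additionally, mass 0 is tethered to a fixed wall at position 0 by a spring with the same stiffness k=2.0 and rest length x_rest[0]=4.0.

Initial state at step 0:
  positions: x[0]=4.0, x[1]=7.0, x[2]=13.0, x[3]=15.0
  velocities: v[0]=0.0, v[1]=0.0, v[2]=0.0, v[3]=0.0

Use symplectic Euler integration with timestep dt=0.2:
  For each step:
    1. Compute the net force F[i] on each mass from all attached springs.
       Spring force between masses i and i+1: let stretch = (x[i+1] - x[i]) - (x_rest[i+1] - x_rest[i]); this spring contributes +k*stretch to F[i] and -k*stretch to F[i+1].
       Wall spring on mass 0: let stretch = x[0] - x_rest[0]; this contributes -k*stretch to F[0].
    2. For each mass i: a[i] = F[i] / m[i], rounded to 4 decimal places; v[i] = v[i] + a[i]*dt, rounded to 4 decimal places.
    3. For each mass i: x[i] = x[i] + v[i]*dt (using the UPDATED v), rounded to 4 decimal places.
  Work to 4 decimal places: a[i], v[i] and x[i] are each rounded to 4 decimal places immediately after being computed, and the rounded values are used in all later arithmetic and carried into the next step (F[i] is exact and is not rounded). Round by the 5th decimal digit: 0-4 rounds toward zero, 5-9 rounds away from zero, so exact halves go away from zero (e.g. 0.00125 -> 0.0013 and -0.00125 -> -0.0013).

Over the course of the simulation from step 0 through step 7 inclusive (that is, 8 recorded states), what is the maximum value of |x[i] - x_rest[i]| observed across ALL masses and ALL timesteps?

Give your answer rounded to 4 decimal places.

Step 0: x=[4.0000 7.0000 13.0000 15.0000] v=[0.0000 0.0000 0.0000 0.0000]
Step 1: x=[3.9600 7.2400 12.6800 15.1600] v=[-0.2000 1.2000 -1.6000 0.8000]
Step 2: x=[3.8928 7.6528 12.1232 15.4416] v=[-0.3360 2.0640 -2.7840 1.4080]
Step 3: x=[3.8203 8.1224 11.4742 15.7777] v=[-0.3626 2.3482 -3.2448 1.6806]
Step 4: x=[3.7671 8.5160 10.9014 16.0895] v=[-0.2662 1.9681 -2.8641 1.5592]
Step 5: x=[3.7531 8.7205 10.5528 16.3063] v=[-0.0698 1.0227 -1.7430 1.0840]
Step 6: x=[3.7877 8.6742 10.5179 16.3828] v=[0.1731 -0.2313 -0.1745 0.3826]
Step 7: x=[3.8663 8.3845 10.8047 16.3101] v=[0.3929 -1.4484 1.4340 -0.3634]
Max displacement = 1.4821

Answer: 1.4821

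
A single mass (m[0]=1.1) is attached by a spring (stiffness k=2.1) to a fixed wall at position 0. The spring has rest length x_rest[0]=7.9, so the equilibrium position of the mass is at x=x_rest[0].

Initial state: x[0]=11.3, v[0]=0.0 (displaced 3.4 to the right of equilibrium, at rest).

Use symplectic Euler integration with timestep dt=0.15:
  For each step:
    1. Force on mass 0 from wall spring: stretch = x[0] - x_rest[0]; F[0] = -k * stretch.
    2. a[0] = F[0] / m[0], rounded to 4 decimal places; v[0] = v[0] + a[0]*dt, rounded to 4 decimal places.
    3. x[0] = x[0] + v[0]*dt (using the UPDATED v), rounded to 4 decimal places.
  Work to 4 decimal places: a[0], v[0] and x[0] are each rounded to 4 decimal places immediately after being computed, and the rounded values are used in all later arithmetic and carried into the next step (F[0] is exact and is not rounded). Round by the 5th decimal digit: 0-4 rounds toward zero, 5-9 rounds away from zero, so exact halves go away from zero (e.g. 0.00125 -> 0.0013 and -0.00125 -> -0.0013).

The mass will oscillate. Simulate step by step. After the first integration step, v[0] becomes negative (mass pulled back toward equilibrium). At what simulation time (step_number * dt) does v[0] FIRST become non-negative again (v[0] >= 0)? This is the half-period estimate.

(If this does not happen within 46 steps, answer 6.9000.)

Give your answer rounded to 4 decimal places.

Answer: 2.4000

Derivation:
Step 0: x=[11.3000] v=[0.0000]
Step 1: x=[11.1540] v=[-0.9736]
Step 2: x=[10.8682] v=[-1.9054]
Step 3: x=[10.4549] v=[-2.7554]
Step 4: x=[9.9319] v=[-3.4870]
Step 5: x=[9.3216] v=[-4.0689]
Step 6: x=[8.6502] v=[-4.4760]
Step 7: x=[7.9466] v=[-4.6908]
Step 8: x=[7.2410] v=[-4.7042]
Step 9: x=[6.5637] v=[-4.5155]
Step 10: x=[5.9438] v=[-4.1328]
Step 11: x=[5.4079] v=[-3.5726]
Step 12: x=[4.9791] v=[-2.8590]
Step 13: x=[4.6757] v=[-2.0226]
Step 14: x=[4.5108] v=[-1.0993]
Step 15: x=[4.4915] v=[-0.1288]
Step 16: x=[4.6186] v=[0.8473]
First v>=0 after going negative at step 16, time=2.4000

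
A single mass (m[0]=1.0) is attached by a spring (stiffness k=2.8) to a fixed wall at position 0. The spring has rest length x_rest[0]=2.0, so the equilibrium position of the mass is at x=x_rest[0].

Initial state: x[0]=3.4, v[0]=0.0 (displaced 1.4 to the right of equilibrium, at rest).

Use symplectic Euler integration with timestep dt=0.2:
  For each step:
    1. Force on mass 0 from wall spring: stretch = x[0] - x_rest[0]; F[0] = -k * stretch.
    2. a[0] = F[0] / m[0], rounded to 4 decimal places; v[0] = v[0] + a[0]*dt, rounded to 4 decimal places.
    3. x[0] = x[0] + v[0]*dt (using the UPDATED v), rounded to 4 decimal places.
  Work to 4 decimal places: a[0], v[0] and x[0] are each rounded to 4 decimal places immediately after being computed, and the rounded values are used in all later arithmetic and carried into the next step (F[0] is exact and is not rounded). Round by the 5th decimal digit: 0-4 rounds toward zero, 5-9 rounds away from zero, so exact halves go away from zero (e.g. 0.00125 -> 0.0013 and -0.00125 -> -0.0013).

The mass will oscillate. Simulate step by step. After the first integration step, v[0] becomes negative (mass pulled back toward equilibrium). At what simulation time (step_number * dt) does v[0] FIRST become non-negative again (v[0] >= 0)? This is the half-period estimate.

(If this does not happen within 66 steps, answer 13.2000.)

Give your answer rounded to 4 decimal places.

Answer: 2.0000

Derivation:
Step 0: x=[3.4000] v=[0.0000]
Step 1: x=[3.2432] v=[-0.7840]
Step 2: x=[2.9472] v=[-1.4802]
Step 3: x=[2.5451] v=[-2.0106]
Step 4: x=[2.0819] v=[-2.3159]
Step 5: x=[1.6095] v=[-2.3618]
Step 6: x=[1.1809] v=[-2.1431]
Step 7: x=[0.8440] v=[-1.6844]
Step 8: x=[0.6366] v=[-1.0370]
Step 9: x=[0.5819] v=[-0.2735]
Step 10: x=[0.6860] v=[0.5206]
First v>=0 after going negative at step 10, time=2.0000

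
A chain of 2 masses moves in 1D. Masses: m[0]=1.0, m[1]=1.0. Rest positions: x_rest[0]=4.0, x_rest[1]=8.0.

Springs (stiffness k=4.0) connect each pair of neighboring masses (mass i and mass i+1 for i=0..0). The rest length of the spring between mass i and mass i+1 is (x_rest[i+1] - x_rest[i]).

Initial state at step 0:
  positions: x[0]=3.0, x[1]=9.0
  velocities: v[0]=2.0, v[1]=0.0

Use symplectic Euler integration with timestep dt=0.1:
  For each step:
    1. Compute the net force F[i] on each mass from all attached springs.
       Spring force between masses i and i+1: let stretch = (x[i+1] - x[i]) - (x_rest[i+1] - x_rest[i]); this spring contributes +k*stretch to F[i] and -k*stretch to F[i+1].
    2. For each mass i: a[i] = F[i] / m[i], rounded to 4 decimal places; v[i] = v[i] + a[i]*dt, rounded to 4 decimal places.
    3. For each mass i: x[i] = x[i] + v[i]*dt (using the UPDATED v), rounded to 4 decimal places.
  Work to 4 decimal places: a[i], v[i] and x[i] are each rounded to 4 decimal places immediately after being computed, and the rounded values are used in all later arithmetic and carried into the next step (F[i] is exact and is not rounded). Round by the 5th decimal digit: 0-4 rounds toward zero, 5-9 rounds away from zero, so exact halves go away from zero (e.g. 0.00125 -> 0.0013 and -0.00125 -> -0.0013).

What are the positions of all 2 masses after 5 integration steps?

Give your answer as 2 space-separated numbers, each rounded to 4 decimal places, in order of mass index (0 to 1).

Step 0: x=[3.0000 9.0000] v=[2.0000 0.0000]
Step 1: x=[3.2800 8.9200] v=[2.8000 -0.8000]
Step 2: x=[3.6256 8.7744] v=[3.4560 -1.4560]
Step 3: x=[4.0172 8.5829] v=[3.9155 -1.9155]
Step 4: x=[4.4314 8.3687] v=[4.1418 -2.1418]
Step 5: x=[4.8431 8.1570] v=[4.1167 -2.1167]

Answer: 4.8431 8.1570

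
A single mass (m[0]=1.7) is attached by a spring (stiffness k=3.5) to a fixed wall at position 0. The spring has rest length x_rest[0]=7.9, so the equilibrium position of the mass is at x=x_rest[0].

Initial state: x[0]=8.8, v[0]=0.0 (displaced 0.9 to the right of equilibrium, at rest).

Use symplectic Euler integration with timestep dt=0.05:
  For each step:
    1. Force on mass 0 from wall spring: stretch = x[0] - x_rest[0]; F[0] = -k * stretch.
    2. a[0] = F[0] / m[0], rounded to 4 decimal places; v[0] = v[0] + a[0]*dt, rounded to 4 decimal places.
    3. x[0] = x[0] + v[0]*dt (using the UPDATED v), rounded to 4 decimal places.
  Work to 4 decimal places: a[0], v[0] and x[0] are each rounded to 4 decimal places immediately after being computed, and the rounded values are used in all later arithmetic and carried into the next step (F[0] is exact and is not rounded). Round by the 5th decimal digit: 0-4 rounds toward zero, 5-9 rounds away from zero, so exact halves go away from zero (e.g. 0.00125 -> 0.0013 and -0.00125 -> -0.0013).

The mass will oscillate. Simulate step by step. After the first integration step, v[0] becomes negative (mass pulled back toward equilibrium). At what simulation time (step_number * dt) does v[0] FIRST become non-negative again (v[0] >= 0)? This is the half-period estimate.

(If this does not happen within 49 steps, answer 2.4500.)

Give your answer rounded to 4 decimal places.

Answer: 2.2000

Derivation:
Step 0: x=[8.8000] v=[0.0000]
Step 1: x=[8.7954] v=[-0.0926]
Step 2: x=[8.7862] v=[-0.1848]
Step 3: x=[8.7724] v=[-0.2760]
Step 4: x=[8.7541] v=[-0.3658]
Step 5: x=[8.7314] v=[-0.4537]
Step 6: x=[8.7044] v=[-0.5393]
Step 7: x=[8.6733] v=[-0.6221]
Step 8: x=[8.6382] v=[-0.7017]
Step 9: x=[8.5993] v=[-0.7777]
Step 10: x=[8.5568] v=[-0.8497]
Step 11: x=[8.5109] v=[-0.9173]
Step 12: x=[8.4619] v=[-0.9802]
Step 13: x=[8.4100] v=[-1.0380]
Step 14: x=[8.3555] v=[-1.0905]
Step 15: x=[8.2986] v=[-1.1374]
Step 16: x=[8.2397] v=[-1.1784]
Step 17: x=[8.1790] v=[-1.2134]
Step 18: x=[8.1169] v=[-1.2421]
Step 19: x=[8.0537] v=[-1.2644]
Step 20: x=[7.9897] v=[-1.2802]
Step 21: x=[7.9252] v=[-1.2894]
Step 22: x=[7.8606] v=[-1.2920]
Step 23: x=[7.7962] v=[-1.2879]
Step 24: x=[7.7323] v=[-1.2772]
Step 25: x=[7.6693] v=[-1.2599]
Step 26: x=[7.6075] v=[-1.2362]
Step 27: x=[7.5472] v=[-1.2061]
Step 28: x=[7.4887] v=[-1.1698]
Step 29: x=[7.4323] v=[-1.1275]
Step 30: x=[7.3783] v=[-1.0794]
Step 31: x=[7.3270] v=[-1.0257]
Step 32: x=[7.2787] v=[-0.9667]
Step 33: x=[7.2336] v=[-0.9027]
Step 34: x=[7.1919] v=[-0.8341]
Step 35: x=[7.1538] v=[-0.7612]
Step 36: x=[7.1196] v=[-0.6844]
Step 37: x=[7.0894] v=[-0.6041]
Step 38: x=[7.0634] v=[-0.5207]
Step 39: x=[7.0417] v=[-0.4346]
Step 40: x=[7.0244] v=[-0.3462]
Step 41: x=[7.0116] v=[-0.2561]
Step 42: x=[7.0034] v=[-0.1646]
Step 43: x=[6.9998] v=[-0.0723]
Step 44: x=[7.0008] v=[0.0204]
First v>=0 after going negative at step 44, time=2.2000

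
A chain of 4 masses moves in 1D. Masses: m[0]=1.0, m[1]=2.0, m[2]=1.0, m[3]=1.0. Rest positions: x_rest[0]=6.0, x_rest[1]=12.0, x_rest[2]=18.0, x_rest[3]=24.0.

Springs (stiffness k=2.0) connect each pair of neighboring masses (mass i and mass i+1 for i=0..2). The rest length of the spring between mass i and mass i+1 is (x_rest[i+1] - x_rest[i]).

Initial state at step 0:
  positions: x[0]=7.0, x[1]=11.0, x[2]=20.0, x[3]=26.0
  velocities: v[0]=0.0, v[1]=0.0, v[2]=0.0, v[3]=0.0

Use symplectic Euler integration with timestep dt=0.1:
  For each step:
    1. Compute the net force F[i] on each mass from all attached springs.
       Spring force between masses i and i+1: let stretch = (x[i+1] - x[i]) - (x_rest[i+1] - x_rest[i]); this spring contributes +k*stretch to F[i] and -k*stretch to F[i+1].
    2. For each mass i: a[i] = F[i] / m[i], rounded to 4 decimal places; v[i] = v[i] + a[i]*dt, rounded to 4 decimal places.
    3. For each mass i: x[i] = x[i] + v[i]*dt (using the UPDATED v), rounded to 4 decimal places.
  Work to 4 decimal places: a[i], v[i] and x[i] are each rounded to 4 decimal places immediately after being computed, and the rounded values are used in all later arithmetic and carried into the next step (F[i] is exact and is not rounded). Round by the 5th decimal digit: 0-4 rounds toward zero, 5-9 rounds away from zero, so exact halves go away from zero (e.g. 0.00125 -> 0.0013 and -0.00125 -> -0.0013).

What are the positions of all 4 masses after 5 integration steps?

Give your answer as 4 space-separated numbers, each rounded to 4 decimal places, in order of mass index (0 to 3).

Step 0: x=[7.0000 11.0000 20.0000 26.0000] v=[0.0000 0.0000 0.0000 0.0000]
Step 1: x=[6.9600 11.0500 19.9400 26.0000] v=[-0.4000 0.5000 -0.6000 0.0000]
Step 2: x=[6.8818 11.1480 19.8234 25.9988] v=[-0.7820 0.9800 -1.1660 -0.0120]
Step 3: x=[6.7689 11.2901 19.6568 25.9941] v=[-1.1288 1.4209 -1.6660 -0.0471]
Step 4: x=[6.6264 11.4707 19.4496 25.9826] v=[-1.4246 1.8055 -2.0719 -0.1146]
Step 5: x=[6.4608 11.6826 19.2135 25.9605] v=[-1.6557 2.1190 -2.3611 -0.2212]

Answer: 6.4608 11.6826 19.2135 25.9605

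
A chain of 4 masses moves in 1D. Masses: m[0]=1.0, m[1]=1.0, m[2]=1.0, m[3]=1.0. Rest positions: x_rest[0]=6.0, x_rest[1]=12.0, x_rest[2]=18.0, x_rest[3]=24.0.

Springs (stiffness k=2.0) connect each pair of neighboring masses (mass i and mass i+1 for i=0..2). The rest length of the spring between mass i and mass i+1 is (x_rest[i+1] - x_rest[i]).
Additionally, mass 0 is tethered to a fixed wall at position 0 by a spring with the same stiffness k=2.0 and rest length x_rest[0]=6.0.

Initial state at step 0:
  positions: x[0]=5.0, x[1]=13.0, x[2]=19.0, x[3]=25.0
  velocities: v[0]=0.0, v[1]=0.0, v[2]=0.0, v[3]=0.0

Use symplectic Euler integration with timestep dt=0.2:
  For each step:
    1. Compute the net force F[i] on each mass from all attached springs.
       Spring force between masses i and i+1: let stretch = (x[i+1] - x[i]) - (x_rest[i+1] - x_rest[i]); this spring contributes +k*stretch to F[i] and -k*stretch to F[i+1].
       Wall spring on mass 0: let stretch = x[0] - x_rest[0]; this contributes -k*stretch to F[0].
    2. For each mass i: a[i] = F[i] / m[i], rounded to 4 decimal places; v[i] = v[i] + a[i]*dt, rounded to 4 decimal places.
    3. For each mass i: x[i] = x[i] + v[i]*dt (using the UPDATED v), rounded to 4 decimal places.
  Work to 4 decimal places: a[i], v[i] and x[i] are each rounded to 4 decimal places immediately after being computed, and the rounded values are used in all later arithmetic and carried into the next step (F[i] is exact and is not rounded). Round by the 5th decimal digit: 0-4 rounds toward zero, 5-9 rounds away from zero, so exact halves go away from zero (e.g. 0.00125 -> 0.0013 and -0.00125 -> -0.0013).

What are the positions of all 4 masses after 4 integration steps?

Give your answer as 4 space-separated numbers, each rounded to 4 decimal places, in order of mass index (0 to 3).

Answer: 6.7116 11.9893 18.8454 24.9934

Derivation:
Step 0: x=[5.0000 13.0000 19.0000 25.0000] v=[0.0000 0.0000 0.0000 0.0000]
Step 1: x=[5.2400 12.8400 19.0000 25.0000] v=[1.2000 -0.8000 0.0000 0.0000]
Step 2: x=[5.6688 12.5648 18.9872 25.0000] v=[2.1440 -1.3760 -0.0640 0.0000]
Step 3: x=[6.1958 12.2517 18.9416 24.9990] v=[2.6349 -1.5654 -0.2278 -0.0051]
Step 4: x=[6.7116 11.9893 18.8454 24.9934] v=[2.5789 -1.3118 -0.4808 -0.0281]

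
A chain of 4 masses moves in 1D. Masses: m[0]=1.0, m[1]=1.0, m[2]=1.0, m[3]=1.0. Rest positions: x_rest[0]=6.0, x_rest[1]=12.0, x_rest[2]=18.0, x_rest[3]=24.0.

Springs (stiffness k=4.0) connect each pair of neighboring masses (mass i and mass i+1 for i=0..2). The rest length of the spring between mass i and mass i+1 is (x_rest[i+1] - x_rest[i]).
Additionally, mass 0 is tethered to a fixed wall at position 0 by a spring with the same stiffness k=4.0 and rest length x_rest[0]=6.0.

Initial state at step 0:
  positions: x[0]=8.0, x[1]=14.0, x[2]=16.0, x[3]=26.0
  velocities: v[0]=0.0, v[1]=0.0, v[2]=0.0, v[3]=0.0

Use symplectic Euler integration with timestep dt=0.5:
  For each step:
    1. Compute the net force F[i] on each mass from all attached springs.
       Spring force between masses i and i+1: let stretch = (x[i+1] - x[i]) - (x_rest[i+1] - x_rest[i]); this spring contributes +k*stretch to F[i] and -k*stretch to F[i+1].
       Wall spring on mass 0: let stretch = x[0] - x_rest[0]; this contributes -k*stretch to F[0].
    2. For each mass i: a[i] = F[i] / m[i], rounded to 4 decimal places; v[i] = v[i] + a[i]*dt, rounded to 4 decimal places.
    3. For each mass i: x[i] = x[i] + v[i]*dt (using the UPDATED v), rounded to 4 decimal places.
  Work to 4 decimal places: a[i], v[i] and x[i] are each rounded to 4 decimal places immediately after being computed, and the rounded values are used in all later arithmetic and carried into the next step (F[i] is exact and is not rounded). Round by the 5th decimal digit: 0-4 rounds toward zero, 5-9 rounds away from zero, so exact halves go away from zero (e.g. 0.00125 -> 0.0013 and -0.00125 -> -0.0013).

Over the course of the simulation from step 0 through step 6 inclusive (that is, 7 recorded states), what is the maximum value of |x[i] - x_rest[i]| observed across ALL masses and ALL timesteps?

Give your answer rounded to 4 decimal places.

Step 0: x=[8.0000 14.0000 16.0000 26.0000] v=[0.0000 0.0000 0.0000 0.0000]
Step 1: x=[6.0000 10.0000 24.0000 22.0000] v=[-4.0000 -8.0000 16.0000 -8.0000]
Step 2: x=[2.0000 16.0000 16.0000 26.0000] v=[-8.0000 12.0000 -16.0000 8.0000]
Step 3: x=[10.0000 8.0000 18.0000 26.0000] v=[16.0000 -16.0000 4.0000 0.0000]
Step 4: x=[6.0000 12.0000 18.0000 24.0000] v=[-8.0000 8.0000 0.0000 -4.0000]
Step 5: x=[2.0000 16.0000 18.0000 22.0000] v=[-8.0000 8.0000 0.0000 -4.0000]
Step 6: x=[10.0000 8.0000 20.0000 22.0000] v=[16.0000 -16.0000 4.0000 0.0000]
Max displacement = 6.0000

Answer: 6.0000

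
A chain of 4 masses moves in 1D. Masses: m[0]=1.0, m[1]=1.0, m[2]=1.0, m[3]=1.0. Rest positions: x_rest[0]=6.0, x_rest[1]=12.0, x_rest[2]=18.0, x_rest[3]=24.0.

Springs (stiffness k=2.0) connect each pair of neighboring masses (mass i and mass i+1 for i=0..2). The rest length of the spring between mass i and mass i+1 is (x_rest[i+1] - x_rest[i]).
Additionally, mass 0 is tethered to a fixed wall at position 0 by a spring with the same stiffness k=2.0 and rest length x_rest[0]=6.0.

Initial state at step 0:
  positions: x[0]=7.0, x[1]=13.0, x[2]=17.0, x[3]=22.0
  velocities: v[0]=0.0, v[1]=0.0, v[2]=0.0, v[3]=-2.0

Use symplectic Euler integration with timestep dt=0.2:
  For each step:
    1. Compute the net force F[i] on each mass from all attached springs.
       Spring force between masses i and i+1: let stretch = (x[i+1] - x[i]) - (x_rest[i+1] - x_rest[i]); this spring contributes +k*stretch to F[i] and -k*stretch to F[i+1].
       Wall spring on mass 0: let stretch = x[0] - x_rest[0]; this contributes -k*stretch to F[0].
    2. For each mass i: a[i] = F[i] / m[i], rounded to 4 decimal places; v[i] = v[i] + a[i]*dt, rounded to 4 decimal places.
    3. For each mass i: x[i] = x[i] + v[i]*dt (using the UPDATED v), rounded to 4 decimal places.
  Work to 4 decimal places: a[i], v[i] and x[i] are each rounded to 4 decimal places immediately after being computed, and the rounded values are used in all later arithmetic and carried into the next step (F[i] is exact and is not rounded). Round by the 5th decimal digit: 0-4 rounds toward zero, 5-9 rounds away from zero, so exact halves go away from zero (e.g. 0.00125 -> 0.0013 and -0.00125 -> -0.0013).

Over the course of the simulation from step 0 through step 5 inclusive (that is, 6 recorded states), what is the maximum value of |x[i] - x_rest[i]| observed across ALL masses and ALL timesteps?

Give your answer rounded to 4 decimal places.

Step 0: x=[7.0000 13.0000 17.0000 22.0000] v=[0.0000 0.0000 0.0000 -2.0000]
Step 1: x=[6.9200 12.8400 17.0800 21.6800] v=[-0.4000 -0.8000 0.4000 -1.6000]
Step 2: x=[6.7600 12.5456 17.1888 21.4720] v=[-0.8000 -1.4720 0.5440 -1.0400]
Step 3: x=[6.5220 12.1598 17.2688 21.4013] v=[-1.1898 -1.9290 0.4000 -0.3533]
Step 4: x=[6.2133 11.7317 17.2707 21.4800] v=[-1.5435 -2.1405 0.0094 0.3937]
Step 5: x=[5.8490 11.3052 17.1662 21.7020] v=[-1.8215 -2.1323 -0.5225 1.1100]
Max displacement = 2.5987

Answer: 2.5987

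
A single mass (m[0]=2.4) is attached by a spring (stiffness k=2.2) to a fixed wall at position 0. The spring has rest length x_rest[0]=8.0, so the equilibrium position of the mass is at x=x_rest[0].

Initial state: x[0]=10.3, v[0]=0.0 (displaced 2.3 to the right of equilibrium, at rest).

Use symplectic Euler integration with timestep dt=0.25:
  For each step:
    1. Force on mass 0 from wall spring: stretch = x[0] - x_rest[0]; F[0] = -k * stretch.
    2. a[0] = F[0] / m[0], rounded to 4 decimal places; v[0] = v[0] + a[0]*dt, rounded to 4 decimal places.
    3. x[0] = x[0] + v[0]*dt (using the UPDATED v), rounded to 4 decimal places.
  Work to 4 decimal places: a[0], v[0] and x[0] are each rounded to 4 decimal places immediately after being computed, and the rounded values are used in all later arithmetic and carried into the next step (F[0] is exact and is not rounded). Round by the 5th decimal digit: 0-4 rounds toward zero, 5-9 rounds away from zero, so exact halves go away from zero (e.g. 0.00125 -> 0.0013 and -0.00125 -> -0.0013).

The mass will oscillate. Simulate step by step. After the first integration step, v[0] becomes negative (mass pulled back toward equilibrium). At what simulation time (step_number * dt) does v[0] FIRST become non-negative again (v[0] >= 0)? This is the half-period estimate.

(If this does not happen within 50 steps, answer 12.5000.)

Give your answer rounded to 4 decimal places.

Answer: 3.5000

Derivation:
Step 0: x=[10.3000] v=[0.0000]
Step 1: x=[10.1682] v=[-0.5271]
Step 2: x=[9.9122] v=[-1.0240]
Step 3: x=[9.5467] v=[-1.4622]
Step 4: x=[9.0925] v=[-1.8167]
Step 5: x=[8.5757] v=[-2.0671]
Step 6: x=[8.0260] v=[-2.1990]
Step 7: x=[7.4748] v=[-2.2050]
Step 8: x=[6.9536] v=[-2.0847]
Step 9: x=[6.4924] v=[-1.8449]
Step 10: x=[6.1176] v=[-1.4994]
Step 11: x=[5.8506] v=[-1.0680]
Step 12: x=[5.7068] v=[-0.5754]
Step 13: x=[5.6943] v=[-0.0499]
Step 14: x=[5.8139] v=[0.4785]
First v>=0 after going negative at step 14, time=3.5000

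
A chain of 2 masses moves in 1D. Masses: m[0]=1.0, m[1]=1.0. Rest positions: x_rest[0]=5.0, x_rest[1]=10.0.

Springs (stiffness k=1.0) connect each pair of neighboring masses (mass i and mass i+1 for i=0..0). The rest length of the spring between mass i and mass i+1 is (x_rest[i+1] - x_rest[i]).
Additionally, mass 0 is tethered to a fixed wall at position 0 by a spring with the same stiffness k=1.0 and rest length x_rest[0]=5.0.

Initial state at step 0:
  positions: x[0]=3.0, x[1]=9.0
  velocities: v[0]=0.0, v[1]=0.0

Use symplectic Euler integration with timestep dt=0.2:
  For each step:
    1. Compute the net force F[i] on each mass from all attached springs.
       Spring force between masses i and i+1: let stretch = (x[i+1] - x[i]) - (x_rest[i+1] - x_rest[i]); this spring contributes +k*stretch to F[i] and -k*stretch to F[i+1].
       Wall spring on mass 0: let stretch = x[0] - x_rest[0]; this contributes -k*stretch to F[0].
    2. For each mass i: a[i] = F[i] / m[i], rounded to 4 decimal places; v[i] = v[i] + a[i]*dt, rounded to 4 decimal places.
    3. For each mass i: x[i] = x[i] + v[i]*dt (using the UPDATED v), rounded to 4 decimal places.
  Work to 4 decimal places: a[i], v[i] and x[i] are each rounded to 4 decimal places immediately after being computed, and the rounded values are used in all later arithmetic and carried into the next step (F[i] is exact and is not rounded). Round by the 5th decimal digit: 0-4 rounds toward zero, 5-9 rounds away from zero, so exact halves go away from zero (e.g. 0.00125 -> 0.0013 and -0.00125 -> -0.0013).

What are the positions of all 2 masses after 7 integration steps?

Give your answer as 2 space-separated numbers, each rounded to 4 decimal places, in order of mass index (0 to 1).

Answer: 5.1717 8.5504

Derivation:
Step 0: x=[3.0000 9.0000] v=[0.0000 0.0000]
Step 1: x=[3.1200 8.9600] v=[0.6000 -0.2000]
Step 2: x=[3.3488 8.8864] v=[1.1440 -0.3680]
Step 3: x=[3.6652 8.7913] v=[1.5818 -0.4755]
Step 4: x=[4.0400 8.6912] v=[1.8740 -0.5007]
Step 5: x=[4.4392 8.6050] v=[1.9962 -0.4309]
Step 6: x=[4.8275 8.5522] v=[1.9415 -0.2641]
Step 7: x=[5.1717 8.5504] v=[1.7209 -0.0090]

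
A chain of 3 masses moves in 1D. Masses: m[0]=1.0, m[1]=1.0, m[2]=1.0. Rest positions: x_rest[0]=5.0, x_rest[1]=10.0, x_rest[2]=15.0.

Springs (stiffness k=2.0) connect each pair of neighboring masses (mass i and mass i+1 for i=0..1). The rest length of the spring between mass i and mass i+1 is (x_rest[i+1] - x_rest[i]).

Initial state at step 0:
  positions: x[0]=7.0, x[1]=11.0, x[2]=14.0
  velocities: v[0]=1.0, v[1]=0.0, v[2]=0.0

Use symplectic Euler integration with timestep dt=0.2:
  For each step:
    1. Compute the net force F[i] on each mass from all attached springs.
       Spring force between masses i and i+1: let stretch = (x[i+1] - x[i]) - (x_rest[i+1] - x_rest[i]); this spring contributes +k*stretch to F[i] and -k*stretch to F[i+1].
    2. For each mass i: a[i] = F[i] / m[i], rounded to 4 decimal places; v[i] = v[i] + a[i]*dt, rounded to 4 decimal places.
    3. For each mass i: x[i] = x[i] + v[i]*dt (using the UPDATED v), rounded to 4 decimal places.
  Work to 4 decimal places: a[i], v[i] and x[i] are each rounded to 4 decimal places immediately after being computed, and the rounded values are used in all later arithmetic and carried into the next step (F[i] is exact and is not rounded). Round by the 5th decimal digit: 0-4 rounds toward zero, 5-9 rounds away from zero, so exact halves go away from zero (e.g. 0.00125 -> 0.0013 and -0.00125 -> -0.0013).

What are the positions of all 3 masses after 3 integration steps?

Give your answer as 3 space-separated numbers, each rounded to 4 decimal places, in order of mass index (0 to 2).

Step 0: x=[7.0000 11.0000 14.0000] v=[1.0000 0.0000 0.0000]
Step 1: x=[7.1200 10.9200 14.1600] v=[0.6000 -0.4000 0.8000]
Step 2: x=[7.1440 10.7952 14.4608] v=[0.1200 -0.6240 1.5040]
Step 3: x=[7.0601 10.6716 14.8684] v=[-0.4195 -0.6182 2.0378]

Answer: 7.0601 10.6716 14.8684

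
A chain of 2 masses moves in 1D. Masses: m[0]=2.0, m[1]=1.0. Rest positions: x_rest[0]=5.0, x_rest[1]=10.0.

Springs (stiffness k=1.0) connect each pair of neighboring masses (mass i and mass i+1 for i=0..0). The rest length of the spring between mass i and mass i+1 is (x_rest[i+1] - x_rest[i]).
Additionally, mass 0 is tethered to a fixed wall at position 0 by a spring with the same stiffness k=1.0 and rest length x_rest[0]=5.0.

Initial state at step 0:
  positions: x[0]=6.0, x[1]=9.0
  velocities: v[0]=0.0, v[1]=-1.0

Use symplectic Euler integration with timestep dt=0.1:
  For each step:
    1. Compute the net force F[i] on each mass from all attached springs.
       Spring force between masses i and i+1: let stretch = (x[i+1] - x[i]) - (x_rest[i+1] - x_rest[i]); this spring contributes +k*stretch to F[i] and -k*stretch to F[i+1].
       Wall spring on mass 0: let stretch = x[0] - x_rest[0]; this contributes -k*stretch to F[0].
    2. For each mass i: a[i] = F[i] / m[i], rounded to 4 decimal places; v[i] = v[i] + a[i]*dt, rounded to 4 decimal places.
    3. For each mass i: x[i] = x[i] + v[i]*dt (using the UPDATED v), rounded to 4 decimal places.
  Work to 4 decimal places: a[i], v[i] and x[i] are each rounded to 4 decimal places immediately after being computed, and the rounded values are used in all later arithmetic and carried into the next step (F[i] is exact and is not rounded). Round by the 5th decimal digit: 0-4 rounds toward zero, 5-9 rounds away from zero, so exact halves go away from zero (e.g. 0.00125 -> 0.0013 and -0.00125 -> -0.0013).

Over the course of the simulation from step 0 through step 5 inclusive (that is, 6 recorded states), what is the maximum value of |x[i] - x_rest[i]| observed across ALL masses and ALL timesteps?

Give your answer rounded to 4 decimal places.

Answer: 1.1952

Derivation:
Step 0: x=[6.0000 9.0000] v=[0.0000 -1.0000]
Step 1: x=[5.9850 8.9200] v=[-0.1500 -0.8000]
Step 2: x=[5.9548 8.8607] v=[-0.3025 -0.5935]
Step 3: x=[5.9093 8.8223] v=[-0.4550 -0.3841]
Step 4: x=[5.8488 8.8048] v=[-0.6048 -0.1754]
Step 5: x=[5.7739 8.8077] v=[-0.7494 0.0290]
Max displacement = 1.1952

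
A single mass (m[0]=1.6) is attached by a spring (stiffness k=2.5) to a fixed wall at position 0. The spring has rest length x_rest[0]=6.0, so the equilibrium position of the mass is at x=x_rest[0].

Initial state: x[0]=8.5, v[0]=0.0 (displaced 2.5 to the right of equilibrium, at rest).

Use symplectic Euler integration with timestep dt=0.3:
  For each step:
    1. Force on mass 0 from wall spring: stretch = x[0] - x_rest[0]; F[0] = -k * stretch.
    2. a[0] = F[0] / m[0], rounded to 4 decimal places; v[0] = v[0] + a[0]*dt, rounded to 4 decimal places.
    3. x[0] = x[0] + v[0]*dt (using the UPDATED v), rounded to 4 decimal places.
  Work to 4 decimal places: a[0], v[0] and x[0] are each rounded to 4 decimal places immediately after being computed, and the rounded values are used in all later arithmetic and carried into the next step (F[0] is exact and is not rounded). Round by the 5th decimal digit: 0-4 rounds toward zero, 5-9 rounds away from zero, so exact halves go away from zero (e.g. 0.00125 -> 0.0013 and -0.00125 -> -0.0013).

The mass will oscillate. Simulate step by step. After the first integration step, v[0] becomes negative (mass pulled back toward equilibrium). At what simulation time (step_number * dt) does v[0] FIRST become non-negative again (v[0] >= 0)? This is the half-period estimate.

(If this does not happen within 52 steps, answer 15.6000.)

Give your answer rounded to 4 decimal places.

Answer: 2.7000

Derivation:
Step 0: x=[8.5000] v=[0.0000]
Step 1: x=[8.1484] v=[-1.1719]
Step 2: x=[7.4947] v=[-2.1790]
Step 3: x=[6.6308] v=[-2.8797]
Step 4: x=[5.6782] v=[-3.1754]
Step 5: x=[4.7708] v=[-3.0246]
Step 6: x=[4.0363] v=[-2.4484]
Step 7: x=[3.5779] v=[-1.5279]
Step 8: x=[3.4601] v=[-0.3926]
Step 9: x=[3.6995] v=[0.7980]
First v>=0 after going negative at step 9, time=2.7000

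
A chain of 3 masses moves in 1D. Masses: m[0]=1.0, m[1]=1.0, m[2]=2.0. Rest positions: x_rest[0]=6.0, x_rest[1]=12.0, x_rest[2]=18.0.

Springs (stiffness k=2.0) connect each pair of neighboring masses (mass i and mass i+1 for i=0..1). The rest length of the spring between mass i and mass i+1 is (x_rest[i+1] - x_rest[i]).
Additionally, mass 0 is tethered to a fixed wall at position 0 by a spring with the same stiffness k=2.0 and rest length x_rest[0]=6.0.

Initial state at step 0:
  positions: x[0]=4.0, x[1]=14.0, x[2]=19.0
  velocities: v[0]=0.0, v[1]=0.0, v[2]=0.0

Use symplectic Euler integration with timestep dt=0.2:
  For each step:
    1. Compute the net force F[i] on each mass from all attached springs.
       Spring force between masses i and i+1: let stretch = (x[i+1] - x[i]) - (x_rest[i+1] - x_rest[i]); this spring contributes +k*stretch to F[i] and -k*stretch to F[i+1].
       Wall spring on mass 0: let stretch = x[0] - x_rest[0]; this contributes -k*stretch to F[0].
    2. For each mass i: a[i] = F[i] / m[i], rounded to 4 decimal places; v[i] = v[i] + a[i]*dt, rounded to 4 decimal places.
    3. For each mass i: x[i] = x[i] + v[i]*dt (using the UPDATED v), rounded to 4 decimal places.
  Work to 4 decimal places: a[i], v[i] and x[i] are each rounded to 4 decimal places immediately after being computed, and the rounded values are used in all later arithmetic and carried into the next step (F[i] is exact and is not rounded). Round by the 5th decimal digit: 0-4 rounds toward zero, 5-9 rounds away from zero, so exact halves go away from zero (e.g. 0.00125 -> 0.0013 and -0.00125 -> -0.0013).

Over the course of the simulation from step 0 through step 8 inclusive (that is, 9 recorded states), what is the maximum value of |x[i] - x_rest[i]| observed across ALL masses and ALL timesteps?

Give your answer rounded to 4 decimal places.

Step 0: x=[4.0000 14.0000 19.0000] v=[0.0000 0.0000 0.0000]
Step 1: x=[4.4800 13.6000 19.0400] v=[2.4000 -2.0000 0.2000]
Step 2: x=[5.3312 12.9056 19.1024] v=[4.2560 -3.4720 0.3120]
Step 3: x=[6.3619 12.1010 19.1569] v=[5.1533 -4.0230 0.2726]
Step 4: x=[7.3427 11.4017 19.1692] v=[4.9042 -3.4963 0.0614]
Step 5: x=[8.0608 10.9991 19.1108] v=[3.5907 -2.0129 -0.2921]
Step 6: x=[8.3691 11.0104 18.9679] v=[1.5417 0.0565 -0.7144]
Step 7: x=[8.2192 11.4470 18.7467] v=[-0.7494 2.1830 -1.1059]
Step 8: x=[7.6700 12.2094 18.4735] v=[-2.7460 3.8118 -1.3658]
Max displacement = 2.3691

Answer: 2.3691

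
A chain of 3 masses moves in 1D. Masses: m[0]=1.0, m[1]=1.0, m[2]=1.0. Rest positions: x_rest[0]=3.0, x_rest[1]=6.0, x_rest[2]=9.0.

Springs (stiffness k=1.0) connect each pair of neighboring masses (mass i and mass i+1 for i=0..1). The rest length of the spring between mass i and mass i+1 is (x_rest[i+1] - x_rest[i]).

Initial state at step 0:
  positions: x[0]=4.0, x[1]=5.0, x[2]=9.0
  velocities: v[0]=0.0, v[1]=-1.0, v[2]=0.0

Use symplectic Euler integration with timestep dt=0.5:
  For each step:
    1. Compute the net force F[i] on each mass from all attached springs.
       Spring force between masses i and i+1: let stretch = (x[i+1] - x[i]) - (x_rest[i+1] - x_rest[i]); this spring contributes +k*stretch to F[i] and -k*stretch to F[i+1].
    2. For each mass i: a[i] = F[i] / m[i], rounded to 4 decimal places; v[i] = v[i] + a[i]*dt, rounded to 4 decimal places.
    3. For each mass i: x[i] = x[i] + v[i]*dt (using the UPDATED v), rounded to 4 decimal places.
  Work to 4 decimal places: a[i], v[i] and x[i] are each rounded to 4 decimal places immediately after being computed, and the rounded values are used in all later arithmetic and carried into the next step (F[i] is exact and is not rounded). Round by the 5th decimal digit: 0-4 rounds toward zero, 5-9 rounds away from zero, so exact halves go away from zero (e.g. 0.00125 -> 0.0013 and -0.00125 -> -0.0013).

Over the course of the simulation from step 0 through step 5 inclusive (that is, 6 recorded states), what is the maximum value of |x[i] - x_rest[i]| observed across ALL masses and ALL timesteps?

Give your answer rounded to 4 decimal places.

Step 0: x=[4.0000 5.0000 9.0000] v=[0.0000 -1.0000 0.0000]
Step 1: x=[3.5000 5.2500 8.7500] v=[-1.0000 0.5000 -0.5000]
Step 2: x=[2.6875 5.9375 8.3750] v=[-1.6250 1.3750 -0.7500]
Step 3: x=[1.9375 6.4219 8.1406] v=[-1.5000 0.9688 -0.4688]
Step 4: x=[1.5586 6.2149 8.2266] v=[-0.7578 -0.4141 0.1719]
Step 5: x=[1.5938 5.3467 8.5597] v=[0.0704 -1.7364 0.6661]
Max displacement = 1.4414

Answer: 1.4414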